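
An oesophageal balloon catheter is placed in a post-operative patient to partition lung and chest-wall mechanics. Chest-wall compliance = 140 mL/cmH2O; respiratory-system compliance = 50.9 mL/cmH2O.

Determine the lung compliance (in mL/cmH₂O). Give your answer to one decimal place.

1/CL = 1/Crs − 1/Ccw.
1/CL = 1/50.9 − 1/140 = 0.0125.
CL = 80.0 mL/cmH2O.

80.0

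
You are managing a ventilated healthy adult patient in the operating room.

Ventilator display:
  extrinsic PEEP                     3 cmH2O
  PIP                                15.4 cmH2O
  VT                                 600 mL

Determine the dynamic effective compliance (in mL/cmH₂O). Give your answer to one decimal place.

Dynamic compliance = Vt / (PIP − PEEP) = 600 / (15.4 − 3) = 600 / 12.4 = 48.387 mL/cmH2O.

48.4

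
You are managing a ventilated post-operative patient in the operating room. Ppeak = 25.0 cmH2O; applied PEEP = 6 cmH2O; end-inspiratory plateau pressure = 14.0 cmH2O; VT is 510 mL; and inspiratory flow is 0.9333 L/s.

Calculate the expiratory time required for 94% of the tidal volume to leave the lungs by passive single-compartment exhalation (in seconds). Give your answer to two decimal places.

2.11

R = (PIP − Pplat)/V̇ = (25.0 − 14.0) / 0.9333 = 11.0/0.9333 = 11.786 cmH2O·s/L.
C = Vt/(Pplat − PEEP) = 510.0 / (14.0 − 6) = 510.0/8.0 = 63.75 mL/cmH2O.
τ = R × C = 11.786 × 0.06375 L/cmH2O = 0.7514 s.
t = −τ·ln(1 − 0.94) = −0.7514·ln(0.06) = 2.114 s.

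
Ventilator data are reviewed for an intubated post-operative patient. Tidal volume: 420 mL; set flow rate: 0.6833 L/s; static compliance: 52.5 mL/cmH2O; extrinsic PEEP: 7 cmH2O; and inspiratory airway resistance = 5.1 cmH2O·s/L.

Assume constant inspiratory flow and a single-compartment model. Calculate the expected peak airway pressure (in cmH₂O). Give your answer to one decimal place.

18.5

Equation of motion (constant flow): PIP = Vt/C + R·V̇ + PEEP.
PIP = 420/52.5 + 5.1×0.6833 + 7 = 8.0 + 3.485 + 7 = 18.485 cmH2O.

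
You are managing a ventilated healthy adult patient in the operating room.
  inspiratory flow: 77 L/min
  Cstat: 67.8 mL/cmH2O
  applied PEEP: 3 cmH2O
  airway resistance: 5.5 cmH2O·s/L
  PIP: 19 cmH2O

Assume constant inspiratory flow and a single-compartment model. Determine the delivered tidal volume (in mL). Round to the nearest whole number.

Flow: 77 L/min ÷ 60 = 1.2833 L/s.
Equation of motion (constant flow): PIP = Vt/C + R·V̇ + PEEP.
Vt/C = PIP − R·V̇ − PEEP = 19 − 7.058 − 3 = 8.942 cmH2O.
Vt = C × 8.942 = 67.8 × 8.942 = 606.27 mL.

606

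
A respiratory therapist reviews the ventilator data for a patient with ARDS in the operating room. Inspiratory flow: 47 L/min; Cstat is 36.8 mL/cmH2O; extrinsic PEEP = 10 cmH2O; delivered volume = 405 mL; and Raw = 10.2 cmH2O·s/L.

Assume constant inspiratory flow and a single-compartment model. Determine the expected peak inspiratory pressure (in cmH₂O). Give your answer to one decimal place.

Flow: 47 L/min ÷ 60 = 0.7833 L/s.
Equation of motion (constant flow): PIP = Vt/C + R·V̇ + PEEP.
PIP = 405/36.8 + 10.2×0.7833 + 10 = 11.005 + 7.99 + 10 = 28.995 cmH2O.

29.0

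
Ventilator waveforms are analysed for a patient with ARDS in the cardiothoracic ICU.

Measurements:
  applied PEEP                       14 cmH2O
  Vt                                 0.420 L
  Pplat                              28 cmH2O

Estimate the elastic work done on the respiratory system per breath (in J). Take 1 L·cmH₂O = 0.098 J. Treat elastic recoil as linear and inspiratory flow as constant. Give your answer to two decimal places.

0.29

Elastic work ≈ ½ × (Pplat − PEEP) × Vt = 0.5 × (28 − 14) × 0.420 L = 0.5 × 14.0 × 0.420 = 2.94 L·cmH2O.
× 0.098 J/(L·cmH2O) → 0.2881 J.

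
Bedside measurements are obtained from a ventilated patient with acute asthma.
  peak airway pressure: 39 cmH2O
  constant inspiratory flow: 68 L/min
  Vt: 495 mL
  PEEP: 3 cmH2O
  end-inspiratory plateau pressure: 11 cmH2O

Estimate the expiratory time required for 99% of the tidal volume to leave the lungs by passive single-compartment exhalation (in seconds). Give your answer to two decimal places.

7.04

Flow: 68 L/min ÷ 60 = 1.1333 L/s.
R = (PIP − Pplat)/V̇ = (39 − 11) / 1.1333 = 28.0/1.1333 = 24.707 cmH2O·s/L.
C = Vt/(Pplat − PEEP) = 495.0 / (11 − 3) = 495.0/8.0 = 61.875 mL/cmH2O.
τ = R × C = 24.707 × 0.06188 L/cmH2O = 1.529 s.
t = −τ·ln(1 − 0.99) = −1.529·ln(0.01) = 7.041 s.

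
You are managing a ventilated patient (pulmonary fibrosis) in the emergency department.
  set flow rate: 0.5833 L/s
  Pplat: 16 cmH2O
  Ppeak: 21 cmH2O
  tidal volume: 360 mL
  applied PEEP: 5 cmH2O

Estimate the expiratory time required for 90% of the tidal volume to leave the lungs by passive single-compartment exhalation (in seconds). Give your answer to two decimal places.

R = (PIP − Pplat)/V̇ = (21 − 16) / 0.5833 = 5.0/0.5833 = 8.572 cmH2O·s/L.
C = Vt/(Pplat − PEEP) = 360.0 / (16 − 5) = 360.0/11.0 = 32.727 mL/cmH2O.
τ = R × C = 8.572 × 0.03273 L/cmH2O = 0.2806 s.
t = −τ·ln(1 − 0.90) = −0.2806·ln(0.1) = 0.6461 s.

0.65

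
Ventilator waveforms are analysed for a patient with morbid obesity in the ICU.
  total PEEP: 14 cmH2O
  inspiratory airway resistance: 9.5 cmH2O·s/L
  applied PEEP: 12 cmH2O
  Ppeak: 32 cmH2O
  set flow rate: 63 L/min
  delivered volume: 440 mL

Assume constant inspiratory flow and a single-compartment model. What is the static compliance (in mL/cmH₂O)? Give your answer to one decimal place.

Flow: 63 L/min ÷ 60 = 1.05 L/s.
Total PEEP = 14 cmH2O (set 12 + intrinsic 2); this is the baseline alveolar pressure.
Equation of motion (constant flow): PIP = Vt/C + R·V̇ + PEEP.
Vt/C = PIP − R·V̇ − PEEP = 32 − 9.5×1.05 − 14 = 32 − 9.975 − 14 = 8.025 cmH2O.
C = Vt / 8.025 = 440 / 8.025 = 54.829 mL/cmH2O.

54.8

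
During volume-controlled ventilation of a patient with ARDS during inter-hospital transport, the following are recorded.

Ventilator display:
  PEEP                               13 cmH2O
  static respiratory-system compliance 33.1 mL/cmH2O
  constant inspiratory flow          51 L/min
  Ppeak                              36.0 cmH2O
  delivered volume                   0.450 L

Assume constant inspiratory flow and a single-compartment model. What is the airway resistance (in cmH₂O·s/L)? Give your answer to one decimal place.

Flow: 51 L/min ÷ 60 = 0.85 L/s.
Equation of motion (constant flow): PIP = Vt/C + R·V̇ + PEEP.
R·V̇ = PIP − Vt/C − PEEP = 36.0 − 450/33.1 − 13 = 36.0 − 13.595 − 13 = 9.405 cmH2O.
R = 9.405 / 0.85 = 11.065 cmH2O·s/L.

11.1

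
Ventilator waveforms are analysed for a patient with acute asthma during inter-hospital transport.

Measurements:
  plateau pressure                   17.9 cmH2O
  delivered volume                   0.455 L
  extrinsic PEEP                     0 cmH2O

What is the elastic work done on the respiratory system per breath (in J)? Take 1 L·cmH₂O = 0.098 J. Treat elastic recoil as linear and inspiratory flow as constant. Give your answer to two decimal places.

0.40

Elastic work ≈ ½ × (Pplat − PEEP) × Vt = 0.5 × (17.9 − 0) × 0.455 L = 0.5 × 17.9 × 0.455 = 4.072 L·cmH2O.
× 0.098 J/(L·cmH2O) → 0.3991 J.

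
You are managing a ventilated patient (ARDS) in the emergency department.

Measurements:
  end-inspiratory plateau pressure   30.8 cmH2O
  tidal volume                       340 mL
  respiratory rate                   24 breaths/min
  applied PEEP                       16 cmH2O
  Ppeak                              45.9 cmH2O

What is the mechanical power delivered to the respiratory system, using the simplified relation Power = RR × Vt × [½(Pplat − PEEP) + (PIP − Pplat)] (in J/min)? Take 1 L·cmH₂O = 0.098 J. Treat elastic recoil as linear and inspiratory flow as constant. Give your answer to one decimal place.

Per-breath work = Vt × [½(Pplat−PEEP) + (PIP−Pplat)] = 0.340 × [0.5×14.8 + 15.1] = 0.340 × 22.5 = 7.65 L·cmH2O.
Power = 24 × 7.65 = 183.6 L·cmH2O/min.
× 0.098 J/(L·cmH2O) → 17.993 J/min.

18.0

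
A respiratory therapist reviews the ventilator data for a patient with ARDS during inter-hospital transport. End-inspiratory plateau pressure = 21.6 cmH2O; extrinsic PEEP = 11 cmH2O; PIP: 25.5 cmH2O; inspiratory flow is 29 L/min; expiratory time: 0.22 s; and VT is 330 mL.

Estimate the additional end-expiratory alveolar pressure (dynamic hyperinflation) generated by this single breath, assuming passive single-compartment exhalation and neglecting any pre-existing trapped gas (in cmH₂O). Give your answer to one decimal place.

4.4

Flow: 29 L/min ÷ 60 = 0.4833 L/s.
R = (PIP − Pplat)/V̇ = (25.5 − 21.6) / 0.4833 = 3.9/0.4833 = 8.07 cmH2O·s/L.
C = Vt/(Pplat − PEEP) = 330.0 / (21.6 − 11) = 330.0/10.6 = 31.132 mL/cmH2O.
τ = R × C = 8.07 × 0.03113 L/cmH2O = 0.2512 s.
Fraction remaining = e^(−Te/τ) = e^(−0.22/0.2512) = 0.4165; trapped volume = 330.0 × 0.4165 = 137.45 mL.
Additional alveolar pressure from trapping ≈ V_trapped / C = 137.45 / 31.132 = 4.415 cmH2O.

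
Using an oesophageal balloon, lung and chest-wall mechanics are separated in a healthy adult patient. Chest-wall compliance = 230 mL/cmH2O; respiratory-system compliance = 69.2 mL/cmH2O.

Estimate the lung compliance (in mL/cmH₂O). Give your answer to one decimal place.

99.0

1/CL = 1/Crs − 1/Ccw.
1/CL = 1/69.2 − 1/230 = 0.0101.
CL = 99.01 mL/cmH2O.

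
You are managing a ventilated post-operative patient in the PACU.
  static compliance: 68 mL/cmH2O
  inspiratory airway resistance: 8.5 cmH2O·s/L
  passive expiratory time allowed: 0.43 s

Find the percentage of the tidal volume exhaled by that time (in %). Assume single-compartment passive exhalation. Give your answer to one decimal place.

52.5

τ = R × C = 8.5 × 68 mL/cmH2O = 8.5 × 0.068 L/cmH2O = 0.578 s.
Passive exhalation: V(t)/V₀ = e^(−t/τ) = e^(−0.43/0.578) = 0.4752.
Fraction exhaled = 1 − 0.4752 = 0.5248 → 52.48%.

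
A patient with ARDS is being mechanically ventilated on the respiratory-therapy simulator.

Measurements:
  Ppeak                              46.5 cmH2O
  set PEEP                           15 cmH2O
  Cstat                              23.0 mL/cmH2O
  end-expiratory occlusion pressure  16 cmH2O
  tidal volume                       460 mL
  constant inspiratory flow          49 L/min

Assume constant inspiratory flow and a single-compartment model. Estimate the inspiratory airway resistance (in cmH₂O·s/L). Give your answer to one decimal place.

Flow: 49 L/min ÷ 60 = 0.8167 L/s.
Total PEEP = 16 cmH2O (set 15 + intrinsic 1); this is the baseline alveolar pressure.
Equation of motion (constant flow): PIP = Vt/C + R·V̇ + PEEP.
R·V̇ = PIP − Vt/C − PEEP = 46.5 − 460/23.0 − 16 = 46.5 − 20.0 − 16 = 10.5 cmH2O.
R = 10.5 / 0.8167 = 12.857 cmH2O·s/L.

12.9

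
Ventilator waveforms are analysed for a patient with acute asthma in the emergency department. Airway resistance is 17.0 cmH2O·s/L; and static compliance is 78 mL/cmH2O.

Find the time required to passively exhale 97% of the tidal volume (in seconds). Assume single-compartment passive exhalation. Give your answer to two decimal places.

4.65

τ = R × C = 17.0 × 78 mL/cmH2O = 17.0 × 0.078 L/cmH2O = 1.326 s.
Exhaled fraction f = 1 − e^(−t/τ) → t = −τ·ln(1 − f) = −1.326·ln(0.03) = 4.65 s.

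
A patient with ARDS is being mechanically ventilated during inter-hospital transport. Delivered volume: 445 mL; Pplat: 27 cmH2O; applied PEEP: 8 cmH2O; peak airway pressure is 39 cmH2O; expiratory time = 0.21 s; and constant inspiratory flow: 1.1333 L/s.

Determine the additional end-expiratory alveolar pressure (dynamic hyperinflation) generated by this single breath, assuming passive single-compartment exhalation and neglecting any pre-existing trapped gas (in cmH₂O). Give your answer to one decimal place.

R = (PIP − Pplat)/V̇ = (39 − 27) / 1.1333 = 12.0/1.1333 = 10.589 cmH2O·s/L.
C = Vt/(Pplat − PEEP) = 445.0 / (27 − 8) = 445.0/19.0 = 23.421 mL/cmH2O.
τ = R × C = 10.589 × 0.02342 L/cmH2O = 0.248 s.
Fraction remaining = e^(−Te/τ) = e^(−0.21/0.248) = 0.4288; trapped volume = 445.0 × 0.4288 = 190.82 mL.
Additional alveolar pressure from trapping ≈ V_trapped / C = 190.82 / 23.421 = 8.147 cmH2O.

8.1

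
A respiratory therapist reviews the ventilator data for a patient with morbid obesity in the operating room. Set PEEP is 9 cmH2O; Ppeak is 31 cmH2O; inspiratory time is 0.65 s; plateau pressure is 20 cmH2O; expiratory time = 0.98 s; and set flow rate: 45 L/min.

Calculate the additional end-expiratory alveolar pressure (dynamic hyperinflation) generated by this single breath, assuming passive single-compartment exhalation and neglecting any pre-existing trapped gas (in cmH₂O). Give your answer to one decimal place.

2.4

Flow: 45 L/min ÷ 60 = 0.75 L/s.
Vt = flow × Ti = 0.75 L/s × 0.65 s × 1000 mL/L = 487.5 mL.
R = (PIP − Pplat)/V̇ = (31 − 20) / 0.75 = 11.0/0.75 = 14.667 cmH2O·s/L.
C = Vt/(Pplat − PEEP) = 487.5 / (20 − 9) = 487.5/11.0 = 44.318 mL/cmH2O.
τ = R × C = 14.667 × 0.04432 L/cmH2O = 0.65 s.
Fraction remaining = e^(−Te/τ) = e^(−0.98/0.65) = 0.2214; trapped volume = 487.5 × 0.2214 = 107.93 mL.
Additional alveolar pressure from trapping ≈ V_trapped / C = 107.93 / 44.318 = 2.435 cmH2O.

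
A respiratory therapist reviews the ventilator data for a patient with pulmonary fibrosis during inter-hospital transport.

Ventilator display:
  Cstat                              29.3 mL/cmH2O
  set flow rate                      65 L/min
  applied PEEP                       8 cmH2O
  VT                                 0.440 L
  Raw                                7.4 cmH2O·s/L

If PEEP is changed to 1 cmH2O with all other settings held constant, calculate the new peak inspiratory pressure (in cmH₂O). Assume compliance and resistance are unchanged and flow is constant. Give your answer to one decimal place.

Flow: 65 L/min ÷ 60 = 1.0833 L/s.
PIP = Vt/C + R·V̇ + PEEP (constant-flow equation of motion).
Only the baseline term changes: ΔPIP = ΔPEEP = 1 − 8 = -7.0 cmH2O.
Original PIP = 440/29.3 + 7.4×1.0833 + 8 = 31.033 cmH2O; new PIP = 31.033 + (-7.0) = 24.033 cmH2O.

24.0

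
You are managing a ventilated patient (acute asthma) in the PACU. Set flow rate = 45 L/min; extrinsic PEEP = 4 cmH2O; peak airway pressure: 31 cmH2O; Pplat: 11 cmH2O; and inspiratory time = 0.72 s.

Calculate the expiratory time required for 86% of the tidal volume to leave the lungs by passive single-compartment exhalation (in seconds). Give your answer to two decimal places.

Flow: 45 L/min ÷ 60 = 0.75 L/s.
Vt = flow × Ti = 0.75 L/s × 0.72 s × 1000 mL/L = 540.0 mL.
R = (PIP − Pplat)/V̇ = (31 − 11) / 0.75 = 20.0/0.75 = 26.667 cmH2O·s/L.
C = Vt/(Pplat − PEEP) = 540.0 / (11 − 4) = 540.0/7.0 = 77.143 mL/cmH2O.
τ = R × C = 26.667 × 0.07714 L/cmH2O = 2.057 s.
t = −τ·ln(1 − 0.86) = −2.057·ln(0.14) = 4.044 s.

4.04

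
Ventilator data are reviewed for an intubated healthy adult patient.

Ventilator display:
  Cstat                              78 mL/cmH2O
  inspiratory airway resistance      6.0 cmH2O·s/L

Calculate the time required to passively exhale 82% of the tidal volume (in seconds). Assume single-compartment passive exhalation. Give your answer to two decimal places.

0.80

τ = R × C = 6.0 × 78 mL/cmH2O = 6.0 × 0.078 L/cmH2O = 0.468 s.
Exhaled fraction f = 1 − e^(−t/τ) → t = −τ·ln(1 − f) = −0.468·ln(0.18) = 0.8025 s.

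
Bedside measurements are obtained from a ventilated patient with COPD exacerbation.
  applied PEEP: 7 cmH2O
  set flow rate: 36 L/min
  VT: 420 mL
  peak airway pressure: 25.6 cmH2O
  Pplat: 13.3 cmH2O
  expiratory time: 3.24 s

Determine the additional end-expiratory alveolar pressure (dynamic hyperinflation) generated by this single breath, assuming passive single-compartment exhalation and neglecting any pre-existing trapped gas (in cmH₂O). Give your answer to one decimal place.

0.6

Flow: 36 L/min ÷ 60 = 0.6 L/s.
R = (PIP − Pplat)/V̇ = (25.6 − 13.3) / 0.6 = 12.3/0.6 = 20.5 cmH2O·s/L.
C = Vt/(Pplat − PEEP) = 420.0 / (13.3 − 7) = 420.0/6.3 = 66.667 mL/cmH2O.
τ = R × C = 20.5 × 0.06667 L/cmH2O = 1.367 s.
Fraction remaining = e^(−Te/τ) = e^(−3.24/1.367) = 0.09347; trapped volume = 420.0 × 0.09347 = 39.257 mL.
Additional alveolar pressure from trapping ≈ V_trapped / C = 39.257 / 66.667 = 0.5889 cmH2O.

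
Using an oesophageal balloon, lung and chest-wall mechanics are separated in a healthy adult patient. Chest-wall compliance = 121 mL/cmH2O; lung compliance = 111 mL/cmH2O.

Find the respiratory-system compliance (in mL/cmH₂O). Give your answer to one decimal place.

57.9

Lung and chest wall are elastances in series: 1/Crs = 1/CL + 1/Ccw.
1/Crs = 1/111 + 1/121 = 0.01727.
Crs = 57.904 mL/cmH2O.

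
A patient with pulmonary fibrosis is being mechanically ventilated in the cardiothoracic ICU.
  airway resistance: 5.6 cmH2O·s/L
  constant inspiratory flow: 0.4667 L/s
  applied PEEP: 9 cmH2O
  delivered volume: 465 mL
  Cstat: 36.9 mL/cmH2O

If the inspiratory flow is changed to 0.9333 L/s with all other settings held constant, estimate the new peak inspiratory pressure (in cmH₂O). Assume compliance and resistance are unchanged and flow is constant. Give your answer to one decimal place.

PIP = Vt/C + R·V̇ + PEEP (constant-flow equation of motion).
Only the resistive term changes: ΔPIP = R × ΔV̇ = 5.6 × (0.9333 − 0.4667) = 5.6 × 0.4666 = 2.613 cmH2O.
Original PIP = 465/36.9 + 5.6×0.4667 + 9 = 24.215 cmH2O; new PIP = 24.215 + (2.613) = 26.828 cmH2O.

26.8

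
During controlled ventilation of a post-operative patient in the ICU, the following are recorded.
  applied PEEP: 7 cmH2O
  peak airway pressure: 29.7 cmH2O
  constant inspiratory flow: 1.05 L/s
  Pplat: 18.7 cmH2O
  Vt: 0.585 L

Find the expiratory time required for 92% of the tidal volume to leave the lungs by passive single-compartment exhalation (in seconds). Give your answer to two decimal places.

1.32

R = (PIP − Pplat)/V̇ = (29.7 − 18.7) / 1.05 = 11.0/1.05 = 10.476 cmH2O·s/L.
C = Vt/(Pplat − PEEP) = 585.0 / (18.7 − 7) = 585.0/11.7 = 50.0 mL/cmH2O.
τ = R × C = 10.476 × 0.05 L/cmH2O = 0.5238 s.
t = −τ·ln(1 − 0.92) = −0.5238·ln(0.08) = 1.323 s.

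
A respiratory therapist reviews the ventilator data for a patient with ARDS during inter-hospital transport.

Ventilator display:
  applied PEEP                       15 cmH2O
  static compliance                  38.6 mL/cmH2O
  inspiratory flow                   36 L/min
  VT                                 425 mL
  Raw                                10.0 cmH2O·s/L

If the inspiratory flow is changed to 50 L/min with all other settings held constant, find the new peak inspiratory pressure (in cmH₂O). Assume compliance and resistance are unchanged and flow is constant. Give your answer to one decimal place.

34.3

Flow: 36 L/min ÷ 60 = 0.6 L/s.
New flow: 50 L/min ÷ 60 = 0.8333 L/s.
PIP = Vt/C + R·V̇ + PEEP (constant-flow equation of motion).
Only the resistive term changes: ΔPIP = R × ΔV̇ = 10.0 × (0.8333 − 0.6) = 10.0 × 0.2333 = 2.333 cmH2O.
Original PIP = 425/38.6 + 10.0×0.6 + 15 = 32.01 cmH2O; new PIP = 32.01 + (2.333) = 34.343 cmH2O.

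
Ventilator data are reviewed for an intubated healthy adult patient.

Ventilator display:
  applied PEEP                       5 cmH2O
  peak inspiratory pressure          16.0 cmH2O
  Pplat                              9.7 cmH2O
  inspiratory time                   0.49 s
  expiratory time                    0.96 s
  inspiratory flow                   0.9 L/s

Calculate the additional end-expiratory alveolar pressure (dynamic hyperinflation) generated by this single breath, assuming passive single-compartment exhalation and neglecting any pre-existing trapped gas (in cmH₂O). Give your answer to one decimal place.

1.1

Vt = flow × Ti = 0.9 L/s × 0.49 s × 1000 mL/L = 441.0 mL.
R = (PIP − Pplat)/V̇ = (16.0 − 9.7) / 0.9 = 6.3/0.9 = 7.0 cmH2O·s/L.
C = Vt/(Pplat − PEEP) = 441.0 / (9.7 − 5) = 441.0/4.7 = 93.83 mL/cmH2O.
τ = R × C = 7.0 × 0.09383 L/cmH2O = 0.6568 s.
Fraction remaining = e^(−Te/τ) = e^(−0.96/0.6568) = 0.2319; trapped volume = 441.0 × 0.2319 = 102.27 mL.
Additional alveolar pressure from trapping ≈ V_trapped / C = 102.27 / 93.83 = 1.09 cmH2O.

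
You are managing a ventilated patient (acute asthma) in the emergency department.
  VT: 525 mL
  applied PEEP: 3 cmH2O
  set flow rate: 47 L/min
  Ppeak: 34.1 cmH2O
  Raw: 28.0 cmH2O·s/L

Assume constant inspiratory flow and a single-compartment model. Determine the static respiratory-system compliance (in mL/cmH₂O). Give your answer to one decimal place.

57.3

Flow: 47 L/min ÷ 60 = 0.7833 L/s.
Equation of motion (constant flow): PIP = Vt/C + R·V̇ + PEEP.
Vt/C = PIP − R·V̇ − PEEP = 34.1 − 28.0×0.7833 − 3 = 34.1 − 21.932 − 3 = 9.168 cmH2O.
C = Vt / 9.168 = 525 / 9.168 = 57.264 mL/cmH2O.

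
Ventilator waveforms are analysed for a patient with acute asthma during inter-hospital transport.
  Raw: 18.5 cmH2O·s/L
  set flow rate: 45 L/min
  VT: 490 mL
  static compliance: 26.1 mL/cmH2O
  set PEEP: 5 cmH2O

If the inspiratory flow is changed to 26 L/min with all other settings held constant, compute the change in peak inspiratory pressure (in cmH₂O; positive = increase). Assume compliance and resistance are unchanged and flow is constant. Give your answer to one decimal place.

-5.9

Flow: 45 L/min ÷ 60 = 0.75 L/s.
New flow: 26 L/min ÷ 60 = 0.4333 L/s.
PIP = Vt/C + R·V̇ + PEEP (constant-flow equation of motion).
Only the resistive term changes: ΔPIP = R × ΔV̇ = 18.5 × (0.4333 − 0.75) = 18.5 × -0.3167 = -5.859 cmH2O.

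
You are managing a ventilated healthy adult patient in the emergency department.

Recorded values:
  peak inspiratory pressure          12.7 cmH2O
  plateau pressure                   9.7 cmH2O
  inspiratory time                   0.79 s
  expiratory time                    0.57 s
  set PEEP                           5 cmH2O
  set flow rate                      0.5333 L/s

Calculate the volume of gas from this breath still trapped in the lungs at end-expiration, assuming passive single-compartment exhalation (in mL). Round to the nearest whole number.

Vt = flow × Ti = 0.5333 L/s × 0.79 s × 1000 mL/L = 421.31 mL.
R = (PIP − Pplat)/V̇ = (12.7 − 9.7) / 0.5333 = 3.0/0.5333 = 5.625 cmH2O·s/L.
C = Vt/(Pplat − PEEP) = 421.31 / (9.7 − 5) = 421.31/4.7 = 89.64 mL/cmH2O.
τ = R × C = 5.625 × 0.08964 L/cmH2O = 0.5042 s.
Fraction remaining = e^(−Te/τ) = e^(−0.57/0.5042) = 0.3229.
Trapped volume = 421.31 × 0.3229 = 136.04 mL.

136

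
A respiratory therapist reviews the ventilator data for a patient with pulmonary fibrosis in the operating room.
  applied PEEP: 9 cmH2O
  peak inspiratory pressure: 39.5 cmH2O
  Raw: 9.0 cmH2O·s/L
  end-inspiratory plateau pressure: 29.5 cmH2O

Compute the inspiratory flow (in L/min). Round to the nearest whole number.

67

flow = (PIP − Pplat) / Raw = (39.5 − 29.5) / 9.0 = 1.111 L/s × 60 = 66.66 L/min.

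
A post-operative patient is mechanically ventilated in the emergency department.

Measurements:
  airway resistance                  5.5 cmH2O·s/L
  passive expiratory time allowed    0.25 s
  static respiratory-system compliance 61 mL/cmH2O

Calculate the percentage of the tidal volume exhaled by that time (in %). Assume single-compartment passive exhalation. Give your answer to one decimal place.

52.5

τ = R × C = 5.5 × 61 mL/cmH2O = 5.5 × 0.061 L/cmH2O = 0.3355 s.
Passive exhalation: V(t)/V₀ = e^(−t/τ) = e^(−0.25/0.3355) = 0.4747.
Fraction exhaled = 1 − 0.4747 = 0.5253 → 52.53%.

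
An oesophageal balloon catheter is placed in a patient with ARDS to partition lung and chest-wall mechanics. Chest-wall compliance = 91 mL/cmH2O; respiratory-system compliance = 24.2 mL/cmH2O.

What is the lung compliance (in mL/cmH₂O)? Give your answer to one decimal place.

1/CL = 1/Crs − 1/Ccw.
1/CL = 1/24.2 − 1/91 = 0.03033.
CL = 32.971 mL/cmH2O.

33.0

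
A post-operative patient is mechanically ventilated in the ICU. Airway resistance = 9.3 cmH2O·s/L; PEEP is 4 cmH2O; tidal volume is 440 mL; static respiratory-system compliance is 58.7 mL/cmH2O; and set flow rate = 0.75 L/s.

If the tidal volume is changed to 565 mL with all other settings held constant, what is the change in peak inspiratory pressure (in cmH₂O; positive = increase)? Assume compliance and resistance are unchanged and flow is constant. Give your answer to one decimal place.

PIP = Vt/C + R·V̇ + PEEP (constant-flow equation of motion).
Only the elastic term changes: ΔPIP = ΔVt / C = (565 − 440) / 58.7 = 2.129 cmH2O.

2.1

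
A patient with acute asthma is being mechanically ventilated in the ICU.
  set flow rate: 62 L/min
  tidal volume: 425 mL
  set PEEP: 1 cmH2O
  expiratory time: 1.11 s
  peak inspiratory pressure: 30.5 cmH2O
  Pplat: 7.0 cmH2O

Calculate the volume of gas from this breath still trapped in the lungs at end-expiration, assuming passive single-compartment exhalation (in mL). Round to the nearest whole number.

Flow: 62 L/min ÷ 60 = 1.0333 L/s.
R = (PIP − Pplat)/V̇ = (30.5 − 7.0) / 1.0333 = 23.5/1.0333 = 22.743 cmH2O·s/L.
C = Vt/(Pplat − PEEP) = 425.0 / (7.0 − 1) = 425.0/6.0 = 70.833 mL/cmH2O.
τ = R × C = 22.743 × 0.07083 L/cmH2O = 1.611 s.
Fraction remaining = e^(−Te/τ) = e^(−1.11/1.611) = 0.5021.
Trapped volume = 425.0 × 0.5021 = 213.39 mL.

213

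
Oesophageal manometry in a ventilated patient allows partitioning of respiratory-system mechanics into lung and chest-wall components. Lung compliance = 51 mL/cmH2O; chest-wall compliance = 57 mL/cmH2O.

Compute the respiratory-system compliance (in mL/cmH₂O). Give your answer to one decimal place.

26.9

Lung and chest wall are elastances in series: 1/Crs = 1/CL + 1/Ccw.
1/Crs = 1/51 + 1/57 = 0.03715.
Crs = 26.918 mL/cmH2O.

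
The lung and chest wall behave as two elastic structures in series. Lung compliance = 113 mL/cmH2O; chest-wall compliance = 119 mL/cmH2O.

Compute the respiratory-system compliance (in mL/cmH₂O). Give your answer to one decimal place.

Lung and chest wall are elastances in series: 1/Crs = 1/CL + 1/Ccw.
1/Crs = 1/113 + 1/119 = 0.01725.
Crs = 57.971 mL/cmH2O.

58.0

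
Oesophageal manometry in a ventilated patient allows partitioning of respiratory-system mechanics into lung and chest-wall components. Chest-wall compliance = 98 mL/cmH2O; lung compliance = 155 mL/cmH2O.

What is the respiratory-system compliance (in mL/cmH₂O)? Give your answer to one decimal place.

Lung and chest wall are elastances in series: 1/Crs = 1/CL + 1/Ccw.
1/Crs = 1/155 + 1/98 = 0.01666.
Crs = 60.024 mL/cmH2O.

60.0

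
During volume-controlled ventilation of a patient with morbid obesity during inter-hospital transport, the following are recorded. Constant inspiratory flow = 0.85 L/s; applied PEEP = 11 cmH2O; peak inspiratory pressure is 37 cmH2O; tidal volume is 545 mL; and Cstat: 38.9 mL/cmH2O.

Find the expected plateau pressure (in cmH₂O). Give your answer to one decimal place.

25.0

Pplat = PEEP + Vt / Cstat = 11 + 545 / 38.9 = 11 + 14.01 = 25.01 cmH2O.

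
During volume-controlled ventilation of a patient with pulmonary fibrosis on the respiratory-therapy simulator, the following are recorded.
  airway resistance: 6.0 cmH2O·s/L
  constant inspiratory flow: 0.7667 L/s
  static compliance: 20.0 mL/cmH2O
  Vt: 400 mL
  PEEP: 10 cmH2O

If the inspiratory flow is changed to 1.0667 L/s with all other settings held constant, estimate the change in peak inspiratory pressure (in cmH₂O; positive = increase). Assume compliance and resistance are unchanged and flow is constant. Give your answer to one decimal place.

PIP = Vt/C + R·V̇ + PEEP (constant-flow equation of motion).
Only the resistive term changes: ΔPIP = R × ΔV̇ = 6.0 × (1.0667 − 0.7667) = 6.0 × 0.3 = 1.8 cmH2O.

1.8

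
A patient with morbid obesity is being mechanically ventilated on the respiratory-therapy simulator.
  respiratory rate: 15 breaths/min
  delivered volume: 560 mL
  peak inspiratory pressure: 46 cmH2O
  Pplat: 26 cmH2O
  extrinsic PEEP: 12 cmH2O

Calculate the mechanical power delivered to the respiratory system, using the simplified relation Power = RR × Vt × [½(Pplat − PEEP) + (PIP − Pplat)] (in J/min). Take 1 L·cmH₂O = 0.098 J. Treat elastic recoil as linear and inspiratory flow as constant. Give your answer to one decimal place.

22.2

Per-breath work = Vt × [½(Pplat−PEEP) + (PIP−Pplat)] = 0.560 × [0.5×14.0 + 20.0] = 0.560 × 27.0 = 15.12 L·cmH2O.
Power = 15 × 15.12 = 226.8 L·cmH2O/min.
× 0.098 J/(L·cmH2O) → 22.226 J/min.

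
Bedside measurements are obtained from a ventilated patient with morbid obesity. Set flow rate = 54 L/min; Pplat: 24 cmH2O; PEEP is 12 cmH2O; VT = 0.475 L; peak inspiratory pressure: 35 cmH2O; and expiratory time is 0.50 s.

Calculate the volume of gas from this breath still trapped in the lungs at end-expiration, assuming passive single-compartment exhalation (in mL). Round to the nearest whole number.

Flow: 54 L/min ÷ 60 = 0.9 L/s.
R = (PIP − Pplat)/V̇ = (35 − 24) / 0.9 = 11.0/0.9 = 12.222 cmH2O·s/L.
C = Vt/(Pplat − PEEP) = 475.0 / (24 − 12) = 475.0/12.0 = 39.583 mL/cmH2O.
τ = R × C = 12.222 × 0.03958 L/cmH2O = 0.4837 s.
Fraction remaining = e^(−Te/τ) = e^(−0.50/0.4837) = 0.3557.
Trapped volume = 475.0 × 0.3557 = 168.96 mL.

169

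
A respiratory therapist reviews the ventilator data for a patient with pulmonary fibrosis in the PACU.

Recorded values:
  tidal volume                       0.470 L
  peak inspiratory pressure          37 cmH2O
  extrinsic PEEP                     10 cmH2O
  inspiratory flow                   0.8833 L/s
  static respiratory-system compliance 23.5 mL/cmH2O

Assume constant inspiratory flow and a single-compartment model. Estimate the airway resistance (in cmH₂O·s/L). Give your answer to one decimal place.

7.9

Equation of motion (constant flow): PIP = Vt/C + R·V̇ + PEEP.
R·V̇ = PIP − Vt/C − PEEP = 37 − 470/23.5 − 10 = 37 − 20.0 − 10 = 7.0 cmH2O.
R = 7.0 / 0.8833 = 7.925 cmH2O·s/L.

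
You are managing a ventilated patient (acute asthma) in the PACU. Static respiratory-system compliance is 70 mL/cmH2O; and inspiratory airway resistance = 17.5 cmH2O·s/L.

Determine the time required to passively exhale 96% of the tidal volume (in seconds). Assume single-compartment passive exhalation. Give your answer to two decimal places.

τ = R × C = 17.5 × 70 mL/cmH2O = 17.5 × 0.070 L/cmH2O = 1.225 s.
Exhaled fraction f = 1 − e^(−t/τ) → t = −τ·ln(1 − f) = −1.225·ln(0.04) = 3.943 s.

3.94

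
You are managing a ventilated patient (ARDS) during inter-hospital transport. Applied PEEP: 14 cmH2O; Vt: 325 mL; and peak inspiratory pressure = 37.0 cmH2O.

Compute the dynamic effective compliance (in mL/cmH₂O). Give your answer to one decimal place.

14.1

Dynamic compliance = Vt / (PIP − PEEP) = 325 / (37.0 − 14) = 325 / 23.0 = 14.13 mL/cmH2O.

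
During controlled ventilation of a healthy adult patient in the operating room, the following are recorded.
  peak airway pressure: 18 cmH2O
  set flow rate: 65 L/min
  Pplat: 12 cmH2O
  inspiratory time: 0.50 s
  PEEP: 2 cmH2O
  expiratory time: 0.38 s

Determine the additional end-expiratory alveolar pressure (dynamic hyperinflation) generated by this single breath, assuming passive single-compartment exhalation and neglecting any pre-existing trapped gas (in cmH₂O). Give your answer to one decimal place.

2.8

Flow: 65 L/min ÷ 60 = 1.0833 L/s.
Vt = flow × Ti = 1.0833 L/s × 0.50 s × 1000 mL/L = 541.65 mL.
R = (PIP − Pplat)/V̇ = (18 − 12) / 1.0833 = 6.0/1.0833 = 5.539 cmH2O·s/L.
C = Vt/(Pplat − PEEP) = 541.65 / (12 − 2) = 541.65/10.0 = 54.165 mL/cmH2O.
τ = R × C = 5.539 × 0.05417 L/cmH2O = 0.3 s.
Fraction remaining = e^(−Te/τ) = e^(−0.38/0.3) = 0.2818; trapped volume = 541.65 × 0.2818 = 152.64 mL.
Additional alveolar pressure from trapping ≈ V_trapped / C = 152.64 / 54.165 = 2.818 cmH2O.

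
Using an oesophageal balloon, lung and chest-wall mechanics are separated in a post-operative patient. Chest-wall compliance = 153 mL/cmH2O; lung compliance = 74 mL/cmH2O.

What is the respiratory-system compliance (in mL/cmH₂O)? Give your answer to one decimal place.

49.9

Lung and chest wall are elastances in series: 1/Crs = 1/CL + 1/Ccw.
1/Crs = 1/74 + 1/153 = 0.02005.
Crs = 49.875 mL/cmH2O.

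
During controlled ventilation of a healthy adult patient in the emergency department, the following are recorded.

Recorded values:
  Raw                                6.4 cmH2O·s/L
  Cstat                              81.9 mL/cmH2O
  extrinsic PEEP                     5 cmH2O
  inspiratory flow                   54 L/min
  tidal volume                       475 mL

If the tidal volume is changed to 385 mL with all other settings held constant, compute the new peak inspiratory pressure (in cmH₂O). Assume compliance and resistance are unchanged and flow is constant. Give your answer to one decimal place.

Flow: 54 L/min ÷ 60 = 0.9 L/s.
PIP = Vt/C + R·V̇ + PEEP (constant-flow equation of motion).
Only the elastic term changes: ΔPIP = ΔVt / C = (385 − 475) / 81.9 = -1.099 cmH2O.
Original PIP = 475/81.9 + 6.4×0.9 + 5 = 16.56 cmH2O; new PIP = 16.56 + (-1.099) = 15.461 cmH2O.

15.5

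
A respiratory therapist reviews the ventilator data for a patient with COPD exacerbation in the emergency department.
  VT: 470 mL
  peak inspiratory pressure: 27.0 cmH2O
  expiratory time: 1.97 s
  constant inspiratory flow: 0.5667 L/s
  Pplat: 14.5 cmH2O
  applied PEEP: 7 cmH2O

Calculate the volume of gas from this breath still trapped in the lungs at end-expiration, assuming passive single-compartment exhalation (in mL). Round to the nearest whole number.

R = (PIP − Pplat)/V̇ = (27.0 − 14.5) / 0.5667 = 12.5/0.5667 = 22.058 cmH2O·s/L.
C = Vt/(Pplat − PEEP) = 470.0 / (14.5 − 7) = 470.0/7.5 = 62.667 mL/cmH2O.
τ = R × C = 22.058 × 0.06267 L/cmH2O = 1.382 s.
Fraction remaining = e^(−Te/τ) = e^(−1.97/1.382) = 0.2404.
Trapped volume = 470.0 × 0.2404 = 112.99 mL.

113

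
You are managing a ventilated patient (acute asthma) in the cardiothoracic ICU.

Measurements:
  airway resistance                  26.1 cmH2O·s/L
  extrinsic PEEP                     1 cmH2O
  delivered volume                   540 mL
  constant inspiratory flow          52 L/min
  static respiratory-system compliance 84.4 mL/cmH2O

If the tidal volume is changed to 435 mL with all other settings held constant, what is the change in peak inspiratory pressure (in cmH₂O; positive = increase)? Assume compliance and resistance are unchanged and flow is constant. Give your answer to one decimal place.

-1.2

PIP = Vt/C + R·V̇ + PEEP (constant-flow equation of motion).
Only the elastic term changes: ΔPIP = ΔVt / C = (435 − 540) / 84.4 = -1.244 cmH2O.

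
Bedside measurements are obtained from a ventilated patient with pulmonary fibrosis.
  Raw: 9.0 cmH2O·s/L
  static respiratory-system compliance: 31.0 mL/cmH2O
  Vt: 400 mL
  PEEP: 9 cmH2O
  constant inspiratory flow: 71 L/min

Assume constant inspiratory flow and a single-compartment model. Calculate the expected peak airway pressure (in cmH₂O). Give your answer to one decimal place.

Flow: 71 L/min ÷ 60 = 1.1833 L/s.
Equation of motion (constant flow): PIP = Vt/C + R·V̇ + PEEP.
PIP = 400/31.0 + 9.0×1.1833 + 9 = 12.903 + 10.65 + 9 = 32.553 cmH2O.

32.6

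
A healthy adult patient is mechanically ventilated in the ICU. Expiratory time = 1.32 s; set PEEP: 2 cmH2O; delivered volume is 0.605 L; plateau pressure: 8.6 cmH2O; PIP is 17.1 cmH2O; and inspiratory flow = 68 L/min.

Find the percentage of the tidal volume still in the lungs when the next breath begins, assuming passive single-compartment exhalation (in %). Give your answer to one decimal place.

Flow: 68 L/min ÷ 60 = 1.1333 L/s.
R = (PIP − Pplat)/V̇ = (17.1 − 8.6) / 1.1333 = 8.5/1.1333 = 7.5 cmH2O·s/L.
C = Vt/(Pplat − PEEP) = 605.0 / (8.6 − 2) = 605.0/6.6 = 91.667 mL/cmH2O.
τ = R × C = 7.5 × 0.09167 L/cmH2O = 0.6875 s.
Fraction remaining at end-expiration = e^(−Te/τ) = e^(−1.32/0.6875) = 0.1466 → 14.66%.

14.7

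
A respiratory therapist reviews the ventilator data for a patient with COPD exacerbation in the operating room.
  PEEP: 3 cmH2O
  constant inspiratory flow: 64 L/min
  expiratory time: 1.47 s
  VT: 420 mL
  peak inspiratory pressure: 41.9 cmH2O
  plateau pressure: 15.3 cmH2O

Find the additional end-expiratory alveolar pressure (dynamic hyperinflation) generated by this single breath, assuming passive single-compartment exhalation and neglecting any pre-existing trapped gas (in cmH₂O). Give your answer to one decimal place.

Flow: 64 L/min ÷ 60 = 1.0667 L/s.
R = (PIP − Pplat)/V̇ = (41.9 − 15.3) / 1.0667 = 26.6/1.0667 = 24.937 cmH2O·s/L.
C = Vt/(Pplat − PEEP) = 420.0 / (15.3 − 3) = 420.0/12.3 = 34.146 mL/cmH2O.
τ = R × C = 24.937 × 0.03415 L/cmH2O = 0.8516 s.
Fraction remaining = e^(−Te/τ) = e^(−1.47/0.8516) = 0.178; trapped volume = 420.0 × 0.178 = 74.76 mL.
Additional alveolar pressure from trapping ≈ V_trapped / C = 74.76 / 34.146 = 2.189 cmH2O.

2.2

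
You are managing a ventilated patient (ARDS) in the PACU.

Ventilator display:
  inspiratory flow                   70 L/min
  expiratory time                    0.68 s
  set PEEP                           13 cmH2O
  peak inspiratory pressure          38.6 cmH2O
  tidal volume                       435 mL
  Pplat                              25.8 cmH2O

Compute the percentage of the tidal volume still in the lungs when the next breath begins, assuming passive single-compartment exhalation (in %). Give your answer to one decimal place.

Flow: 70 L/min ÷ 60 = 1.1667 L/s.
R = (PIP − Pplat)/V̇ = (38.6 − 25.8) / 1.1667 = 12.8/1.1667 = 10.971 cmH2O·s/L.
C = Vt/(Pplat − PEEP) = 435.0 / (25.8 − 13) = 435.0/12.8 = 33.984 mL/cmH2O.
τ = R × C = 10.971 × 0.03398 L/cmH2O = 0.3728 s.
Fraction remaining at end-expiration = e^(−Te/τ) = e^(−0.68/0.3728) = 0.1614 → 16.14%.

16.1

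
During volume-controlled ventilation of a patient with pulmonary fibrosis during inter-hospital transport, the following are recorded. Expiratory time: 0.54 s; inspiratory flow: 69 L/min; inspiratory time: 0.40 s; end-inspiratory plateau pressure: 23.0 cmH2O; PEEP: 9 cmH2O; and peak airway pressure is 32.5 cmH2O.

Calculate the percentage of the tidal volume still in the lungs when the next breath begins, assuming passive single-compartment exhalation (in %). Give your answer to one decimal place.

13.7

Flow: 69 L/min ÷ 60 = 1.15 L/s.
Vt = flow × Ti = 1.15 L/s × 0.40 s × 1000 mL/L = 460.0 mL.
R = (PIP − Pplat)/V̇ = (32.5 − 23.0) / 1.15 = 9.5/1.15 = 8.261 cmH2O·s/L.
C = Vt/(Pplat − PEEP) = 460.0 / (23.0 − 9) = 460.0/14.0 = 32.857 mL/cmH2O.
τ = R × C = 8.261 × 0.03286 L/cmH2O = 0.2715 s.
Fraction remaining at end-expiration = e^(−Te/τ) = e^(−0.54/0.2715) = 0.1368 → 13.68%.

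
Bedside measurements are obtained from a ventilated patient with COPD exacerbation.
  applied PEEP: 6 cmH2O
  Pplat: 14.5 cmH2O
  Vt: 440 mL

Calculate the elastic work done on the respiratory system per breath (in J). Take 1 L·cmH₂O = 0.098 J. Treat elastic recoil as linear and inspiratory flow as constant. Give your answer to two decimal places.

Elastic work ≈ ½ × (Pplat − PEEP) × Vt = 0.5 × (14.5 − 6) × 0.440 L = 0.5 × 8.5 × 0.440 = 1.87 L·cmH2O.
× 0.098 J/(L·cmH2O) → 0.1833 J.

0.18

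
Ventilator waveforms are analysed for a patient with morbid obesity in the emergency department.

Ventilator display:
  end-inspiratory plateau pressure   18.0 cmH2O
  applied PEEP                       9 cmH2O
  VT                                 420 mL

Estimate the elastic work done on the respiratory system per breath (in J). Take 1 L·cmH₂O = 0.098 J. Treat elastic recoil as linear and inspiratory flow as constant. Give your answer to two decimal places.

Elastic work ≈ ½ × (Pplat − PEEP) × Vt = 0.5 × (18.0 − 9) × 0.420 L = 0.5 × 9.0 × 0.420 = 1.89 L·cmH2O.
× 0.098 J/(L·cmH2O) → 0.1852 J.

0.19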